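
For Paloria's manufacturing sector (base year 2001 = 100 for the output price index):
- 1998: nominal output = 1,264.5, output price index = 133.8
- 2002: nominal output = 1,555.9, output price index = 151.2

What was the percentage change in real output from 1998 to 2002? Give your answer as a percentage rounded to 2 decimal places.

8.88%

Real output 1998 = 1264.5 / 1.338 = 945.07.
Real output 2002 = 1555.9 / 1.512 = 1029.03.
Real growth = 1029.03 / 945.07 − 1 = 0.0888.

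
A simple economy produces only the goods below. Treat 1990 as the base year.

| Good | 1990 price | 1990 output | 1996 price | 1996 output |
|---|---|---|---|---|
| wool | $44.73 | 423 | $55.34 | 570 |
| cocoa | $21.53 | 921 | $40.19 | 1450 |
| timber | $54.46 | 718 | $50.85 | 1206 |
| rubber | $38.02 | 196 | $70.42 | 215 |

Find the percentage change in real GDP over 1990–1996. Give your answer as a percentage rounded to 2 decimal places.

Real GDP 1990 = Nominal GDP 1990 = 44.73·423 + 21.53·921 + 54.46·718 + 38.02·196 = 85304.12.
Real GDP 1996 (at 1990 prices) = 44.73·570 + 21.53·1450 + 54.46·1206 + 38.02·215 = 130567.66.
Real growth = 130567.66/85304.12 − 1 = 0.5306.

53.06%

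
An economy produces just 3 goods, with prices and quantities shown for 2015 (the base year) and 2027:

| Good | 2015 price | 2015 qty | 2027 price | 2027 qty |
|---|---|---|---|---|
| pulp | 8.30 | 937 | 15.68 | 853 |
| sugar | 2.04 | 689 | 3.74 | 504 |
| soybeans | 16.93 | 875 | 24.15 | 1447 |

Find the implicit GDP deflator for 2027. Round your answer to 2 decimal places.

153.98

Nominal GDP 2027 = 15.68·853 + 3.74·504 + 24.15·1447 = 50205.05.
Real GDP 2027 (at 2015 prices) = 8.30·853 + 2.04·504 + 16.93·1447 = 32605.77.
Deflator = Nominal/Real × 100 = 50205.05/32605.77 × 100 = 153.976.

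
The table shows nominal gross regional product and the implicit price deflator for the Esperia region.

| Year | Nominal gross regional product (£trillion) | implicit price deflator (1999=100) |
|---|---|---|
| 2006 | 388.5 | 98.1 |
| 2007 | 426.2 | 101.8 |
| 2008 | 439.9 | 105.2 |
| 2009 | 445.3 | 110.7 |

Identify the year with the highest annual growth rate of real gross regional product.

2007: real = 426.2/1.018 = 418.66; growth vs 2006 (396.02) = 5.72%.
2008: real = 439.9/1.052 = 418.16; growth vs 2007 (418.66) = -0.12%.
2009: real = 445.3/1.107 = 402.26; growth vs 2008 (418.16) = -3.80%.

2007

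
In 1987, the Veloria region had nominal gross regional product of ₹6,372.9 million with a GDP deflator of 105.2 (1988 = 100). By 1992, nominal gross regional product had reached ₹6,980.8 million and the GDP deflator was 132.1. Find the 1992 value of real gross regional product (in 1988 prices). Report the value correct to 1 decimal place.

₹5,284.5 million

Real gross regional product = Nominal / (GDP deflator/100) = 6980.8 / 1.321 = 5284.48.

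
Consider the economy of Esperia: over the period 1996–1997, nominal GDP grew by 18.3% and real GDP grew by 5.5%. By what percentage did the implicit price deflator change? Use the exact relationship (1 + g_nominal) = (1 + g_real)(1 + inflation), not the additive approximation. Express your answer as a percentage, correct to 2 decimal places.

(1 + g_nom) = (1 + g_real)(1 + π), so π = 1.1830 / 1.0550 − 1 = 0.12133.

12.13%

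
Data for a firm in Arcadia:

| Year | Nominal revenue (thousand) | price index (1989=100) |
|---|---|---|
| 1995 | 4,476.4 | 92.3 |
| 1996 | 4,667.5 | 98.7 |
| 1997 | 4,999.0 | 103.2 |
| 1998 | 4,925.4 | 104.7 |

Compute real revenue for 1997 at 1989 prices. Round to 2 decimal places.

4,843.99 thousand

Real revenue 1997 = 4999.0 / 1.032 = 4843.99.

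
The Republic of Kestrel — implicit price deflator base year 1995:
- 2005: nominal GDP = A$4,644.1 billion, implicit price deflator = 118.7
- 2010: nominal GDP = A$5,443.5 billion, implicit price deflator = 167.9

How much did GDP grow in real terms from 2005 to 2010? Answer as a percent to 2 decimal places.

Real GDP 2005 = 4644.1 / 1.187 = 3912.47.
Real GDP 2010 = 5443.5 / 1.679 = 3242.11.
Real growth = 3242.11 / 3912.47 − 1 = -0.1713.

-17.13%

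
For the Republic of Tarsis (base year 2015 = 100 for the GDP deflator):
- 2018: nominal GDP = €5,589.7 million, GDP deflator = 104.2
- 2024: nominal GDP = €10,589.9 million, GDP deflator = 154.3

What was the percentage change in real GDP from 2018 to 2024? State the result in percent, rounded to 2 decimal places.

27.94%

Real GDP 2018 = 5589.7 / 1.042 = 5364.40.
Real GDP 2024 = 10589.9 / 1.543 = 6863.19.
Real growth = 6863.19 / 5364.40 − 1 = 0.2794.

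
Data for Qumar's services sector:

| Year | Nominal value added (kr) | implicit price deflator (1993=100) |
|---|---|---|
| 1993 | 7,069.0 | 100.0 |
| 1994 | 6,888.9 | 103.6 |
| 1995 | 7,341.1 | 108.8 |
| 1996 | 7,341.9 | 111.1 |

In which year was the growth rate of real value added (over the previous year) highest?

1994: real = 6888.9/1.036 = 6649.52; growth vs 1993 (7069.00) = -5.93%.
1995: real = 7341.1/1.088 = 6747.33; growth vs 1994 (6649.52) = 1.47%.
1996: real = 7341.9/1.111 = 6608.37; growth vs 1995 (6747.33) = -2.06%.

1995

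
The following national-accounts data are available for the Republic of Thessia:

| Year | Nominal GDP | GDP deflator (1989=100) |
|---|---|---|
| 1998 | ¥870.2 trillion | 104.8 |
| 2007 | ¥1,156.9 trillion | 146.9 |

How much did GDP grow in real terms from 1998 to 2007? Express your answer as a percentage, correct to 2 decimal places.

Real GDP 1998 = 870.2 / 1.048 = 830.34.
Real GDP 2007 = 1156.9 / 1.469 = 787.54.
Real growth = 787.54 / 830.34 − 1 = -0.0515.

-5.15%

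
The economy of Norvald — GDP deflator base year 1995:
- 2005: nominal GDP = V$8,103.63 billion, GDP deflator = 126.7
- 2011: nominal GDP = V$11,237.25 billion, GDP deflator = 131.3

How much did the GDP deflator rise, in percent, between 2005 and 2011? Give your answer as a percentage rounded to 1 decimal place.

3.6%

Price-level change = 131.3 / 126.7 − 1 = 0.0363.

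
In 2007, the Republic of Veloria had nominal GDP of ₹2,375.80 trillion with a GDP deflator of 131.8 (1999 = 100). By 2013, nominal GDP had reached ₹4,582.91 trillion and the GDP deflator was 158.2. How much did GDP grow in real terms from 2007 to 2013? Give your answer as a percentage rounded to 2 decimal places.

Real GDP 2007 = 2375.80 / 1.318 = 1802.58.
Real GDP 2013 = 4582.91 / 1.582 = 2896.91.
Real growth = 2896.91 / 1802.58 − 1 = 0.6071.

60.71%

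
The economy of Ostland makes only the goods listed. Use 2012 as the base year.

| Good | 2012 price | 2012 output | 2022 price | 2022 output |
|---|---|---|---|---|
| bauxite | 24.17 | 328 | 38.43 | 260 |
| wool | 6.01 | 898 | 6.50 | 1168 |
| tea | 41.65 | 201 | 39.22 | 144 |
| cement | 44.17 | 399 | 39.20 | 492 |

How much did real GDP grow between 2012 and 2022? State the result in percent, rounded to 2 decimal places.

4.36%

Real GDP 2012 = Nominal GDP 2012 = 24.17·328 + 6.01·898 + 41.65·201 + 44.17·399 = 39320.22.
Real GDP 2022 (at 2012 prices) = 24.17·260 + 6.01·1168 + 41.65·144 + 44.17·492 = 41033.12.
Real growth = 41033.12/39320.22 − 1 = 0.0436.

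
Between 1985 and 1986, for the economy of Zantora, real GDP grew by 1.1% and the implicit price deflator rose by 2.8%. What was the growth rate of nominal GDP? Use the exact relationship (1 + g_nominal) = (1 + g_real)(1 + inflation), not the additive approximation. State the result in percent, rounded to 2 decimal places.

(1 + g_nom) = (1 + g_real)(1 + π) = 1.0110 × 1.0280 = 1.03931.

3.93%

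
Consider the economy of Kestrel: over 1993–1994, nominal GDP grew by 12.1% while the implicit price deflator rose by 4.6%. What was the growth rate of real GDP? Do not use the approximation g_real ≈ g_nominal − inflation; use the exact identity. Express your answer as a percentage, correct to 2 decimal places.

(1 + g_nom) = (1 + g_real)(1 + π), so g_real = 1.1210 / 1.0460 − 1 = 0.07170.

7.17%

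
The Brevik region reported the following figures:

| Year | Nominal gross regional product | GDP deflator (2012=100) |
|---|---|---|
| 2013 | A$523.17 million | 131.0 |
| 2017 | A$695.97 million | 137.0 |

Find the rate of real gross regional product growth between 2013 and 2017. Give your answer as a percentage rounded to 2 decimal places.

27.20%

Deflate each year: 2013 → 523.17/1.310 = 399.37; 2017 → 695.97/1.370 = 508.01.
So real gross regional product changed by 508.01/399.37 − 1 = 0.2720, i.e. 27.20%.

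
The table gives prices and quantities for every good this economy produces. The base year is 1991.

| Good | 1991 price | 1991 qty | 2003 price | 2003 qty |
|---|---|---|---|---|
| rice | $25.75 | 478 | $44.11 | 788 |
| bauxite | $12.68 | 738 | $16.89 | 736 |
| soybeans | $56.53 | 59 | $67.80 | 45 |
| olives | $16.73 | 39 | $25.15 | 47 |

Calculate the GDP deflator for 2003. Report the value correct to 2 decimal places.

156.05

Nominal GDP 2003 = 44.11·788 + 16.89·736 + 67.80·45 + 25.15·47 = 51422.77.
Real GDP 2003 (at 1991 prices) = 25.75·788 + 12.68·736 + 56.53·45 + 16.73·47 = 32953.64.
Deflator = Nominal/Real × 100 = 51422.77/32953.64 × 100 = 156.046.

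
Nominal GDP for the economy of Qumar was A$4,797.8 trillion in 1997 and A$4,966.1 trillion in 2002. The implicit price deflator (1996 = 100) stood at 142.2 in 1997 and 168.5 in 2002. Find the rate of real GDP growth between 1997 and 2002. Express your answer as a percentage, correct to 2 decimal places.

Deflate each year: 1997 → 4797.8/1.422 = 3373.98; 2002 → 4966.1/1.685 = 2947.24.
So real GDP changed by 2947.24/3373.98 − 1 = -0.1265, i.e. -12.65%.

-12.65%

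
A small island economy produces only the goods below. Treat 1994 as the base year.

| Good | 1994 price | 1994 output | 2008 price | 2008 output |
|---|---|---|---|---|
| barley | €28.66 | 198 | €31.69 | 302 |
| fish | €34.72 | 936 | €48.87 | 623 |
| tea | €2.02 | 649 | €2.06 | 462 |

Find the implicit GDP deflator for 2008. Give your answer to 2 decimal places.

131.23

Nominal GDP 2008 = 31.69·302 + 48.87·623 + 2.06·462 = 40968.11.
Real GDP 2008 (at 1994 prices) = 28.66·302 + 34.72·623 + 2.02·462 = 31219.12.
Deflator = Nominal/Real × 100 = 40968.11/31219.12 × 100 = 131.228.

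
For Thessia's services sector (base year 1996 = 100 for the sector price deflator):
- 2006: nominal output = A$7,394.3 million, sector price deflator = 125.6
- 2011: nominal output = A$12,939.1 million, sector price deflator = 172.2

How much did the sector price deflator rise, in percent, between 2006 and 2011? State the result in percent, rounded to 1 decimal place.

Price-level change = 172.2 / 125.6 − 1 = 0.3710.

37.1%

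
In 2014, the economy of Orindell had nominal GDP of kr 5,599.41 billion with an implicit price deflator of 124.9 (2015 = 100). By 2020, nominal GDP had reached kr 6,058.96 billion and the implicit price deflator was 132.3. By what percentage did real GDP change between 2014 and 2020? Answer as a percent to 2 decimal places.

Real GDP 2014 = 5599.41 / 1.249 = 4483.11.
Real GDP 2020 = 6058.96 / 1.323 = 4579.71.
Real growth = 4579.71 / 4483.11 − 1 = 0.0215.

2.15%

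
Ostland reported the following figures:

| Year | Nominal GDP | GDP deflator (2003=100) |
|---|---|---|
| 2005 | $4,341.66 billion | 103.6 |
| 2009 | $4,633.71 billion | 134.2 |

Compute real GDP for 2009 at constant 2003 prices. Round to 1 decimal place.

$3,452.8 billion

Real GDP = Nominal / (GDP deflator/100) = 4633.71 / 1.342 = 3452.84.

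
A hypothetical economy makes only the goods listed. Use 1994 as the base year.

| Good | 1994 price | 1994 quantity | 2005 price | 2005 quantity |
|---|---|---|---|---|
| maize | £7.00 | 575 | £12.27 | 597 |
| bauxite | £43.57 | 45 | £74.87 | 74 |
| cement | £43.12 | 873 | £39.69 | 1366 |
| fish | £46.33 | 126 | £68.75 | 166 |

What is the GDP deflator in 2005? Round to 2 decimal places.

106.08

Nominal GDP 2005 = 12.27·597 + 74.87·74 + 39.69·1366 + 68.75·166 = 78494.61.
Real GDP 2005 (at 1994 prices) = 7.00·597 + 43.57·74 + 43.12·1366 + 46.33·166 = 73995.88.
Deflator = Nominal/Real × 100 = 78494.61/73995.88 × 100 = 106.080.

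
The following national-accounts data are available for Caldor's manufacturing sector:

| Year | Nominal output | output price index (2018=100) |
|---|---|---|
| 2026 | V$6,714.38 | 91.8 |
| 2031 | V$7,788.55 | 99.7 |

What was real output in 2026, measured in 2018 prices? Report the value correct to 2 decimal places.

Real output = Nominal / (output price index/100) = 6714.38 / 0.918 = 7314.14.

V$7,314.14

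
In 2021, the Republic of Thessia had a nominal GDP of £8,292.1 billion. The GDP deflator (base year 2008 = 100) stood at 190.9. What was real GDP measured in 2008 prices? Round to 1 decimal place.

£4,343.7 billion

Real GDP = Nominal / (GDP deflator/100) = 8292.1 / 1.909 = 4343.69.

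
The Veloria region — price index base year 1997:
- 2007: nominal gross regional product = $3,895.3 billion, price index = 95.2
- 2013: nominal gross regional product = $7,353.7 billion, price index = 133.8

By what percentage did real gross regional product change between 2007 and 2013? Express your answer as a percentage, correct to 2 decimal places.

34.32%

Real gross regional product 2007 = 3895.3 / 0.952 = 4091.70.
Real gross regional product 2013 = 7353.7 / 1.338 = 5496.04.
Real growth = 5496.04 / 4091.70 − 1 = 0.3432.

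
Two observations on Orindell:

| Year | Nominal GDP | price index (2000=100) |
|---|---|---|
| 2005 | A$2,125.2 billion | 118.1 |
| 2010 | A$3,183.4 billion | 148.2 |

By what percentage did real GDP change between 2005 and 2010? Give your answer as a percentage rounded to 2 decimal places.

Real GDP 2005 = 2125.2 / 1.181 = 1799.49.
Real GDP 2010 = 3183.4 / 1.482 = 2148.04.
Real growth = 2148.04 / 1799.49 − 1 = 0.1937.

19.37%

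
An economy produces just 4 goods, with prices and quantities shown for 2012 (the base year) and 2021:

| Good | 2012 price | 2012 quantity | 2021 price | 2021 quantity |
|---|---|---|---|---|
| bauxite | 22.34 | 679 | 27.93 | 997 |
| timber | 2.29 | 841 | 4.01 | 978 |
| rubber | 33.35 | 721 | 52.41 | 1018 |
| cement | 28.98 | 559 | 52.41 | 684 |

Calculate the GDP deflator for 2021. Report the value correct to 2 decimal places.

Nominal GDP 2021 = 27.93·997 + 4.01·978 + 52.41·1018 + 52.41·684 = 120969.81.
Real GDP 2021 (at 2012 prices) = 22.34·997 + 2.29·978 + 33.35·1018 + 28.98·684 = 78285.22.
Deflator = Nominal/Real × 100 = 120969.81/78285.22 × 100 = 154.524.

154.52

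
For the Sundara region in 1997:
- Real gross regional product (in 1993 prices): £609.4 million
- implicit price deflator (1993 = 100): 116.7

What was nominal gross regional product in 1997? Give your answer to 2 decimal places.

£711.17 million

Nominal gross regional product = Real × (implicit price deflator/100) = 609.4 × 1.167 = 711.17.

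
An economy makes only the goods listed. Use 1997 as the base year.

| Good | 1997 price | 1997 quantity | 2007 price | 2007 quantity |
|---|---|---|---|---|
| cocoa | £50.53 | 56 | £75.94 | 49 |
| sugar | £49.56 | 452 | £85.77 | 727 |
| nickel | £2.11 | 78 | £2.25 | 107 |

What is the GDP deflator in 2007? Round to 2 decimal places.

171.22

Nominal GDP 2007 = 75.94·49 + 85.77·727 + 2.25·107 = 66316.60.
Real GDP 2007 (at 1997 prices) = 50.53·49 + 49.56·727 + 2.11·107 = 38731.86.
Deflator = Nominal/Real × 100 = 66316.60/38731.86 × 100 = 171.220.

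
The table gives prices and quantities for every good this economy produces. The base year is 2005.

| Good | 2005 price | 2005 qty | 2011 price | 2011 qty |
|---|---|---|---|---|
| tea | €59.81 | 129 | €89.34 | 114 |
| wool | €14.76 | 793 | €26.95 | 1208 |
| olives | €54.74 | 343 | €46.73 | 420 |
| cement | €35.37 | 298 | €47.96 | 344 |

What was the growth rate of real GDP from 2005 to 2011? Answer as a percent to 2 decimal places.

22.71%

Real GDP 2005 = Nominal GDP 2005 = 59.81·129 + 14.76·793 + 54.74·343 + 35.37·298 = 48736.25.
Real GDP 2011 (at 2005 prices) = 59.81·114 + 14.76·1208 + 54.74·420 + 35.37·344 = 59806.50.
Real growth = 59806.50/48736.25 − 1 = 0.2271.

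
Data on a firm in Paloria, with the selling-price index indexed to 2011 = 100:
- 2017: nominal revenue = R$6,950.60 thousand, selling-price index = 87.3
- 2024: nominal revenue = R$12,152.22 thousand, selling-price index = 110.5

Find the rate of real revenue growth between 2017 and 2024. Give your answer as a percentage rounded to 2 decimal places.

Real revenue 2017 = 6950.60 / 0.873 = 7961.74.
Real revenue 2024 = 12152.22 / 1.105 = 10997.48.
Real growth = 10997.48 / 7961.74 − 1 = 0.3813.

38.13%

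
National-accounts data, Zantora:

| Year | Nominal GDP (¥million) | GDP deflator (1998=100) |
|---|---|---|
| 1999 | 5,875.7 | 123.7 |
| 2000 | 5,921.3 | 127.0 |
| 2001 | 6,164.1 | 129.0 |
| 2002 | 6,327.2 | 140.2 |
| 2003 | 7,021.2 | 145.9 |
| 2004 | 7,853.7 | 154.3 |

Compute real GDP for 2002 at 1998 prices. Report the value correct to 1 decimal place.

Real GDP 2002 = 6327.2 / 1.402 = 4512.98.

¥4,513.0 million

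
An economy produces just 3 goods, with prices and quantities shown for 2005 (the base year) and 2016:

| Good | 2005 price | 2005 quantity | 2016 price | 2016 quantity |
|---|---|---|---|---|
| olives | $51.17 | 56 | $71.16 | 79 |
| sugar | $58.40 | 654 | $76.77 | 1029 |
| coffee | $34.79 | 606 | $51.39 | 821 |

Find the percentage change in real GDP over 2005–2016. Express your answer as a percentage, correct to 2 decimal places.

Real GDP 2005 = Nominal GDP 2005 = 51.17·56 + 58.40·654 + 34.79·606 = 62141.86.
Real GDP 2016 (at 2005 prices) = 51.17·79 + 58.40·1029 + 34.79·821 = 92698.62.
Real growth = 92698.62/62141.86 − 1 = 0.4917.

49.17%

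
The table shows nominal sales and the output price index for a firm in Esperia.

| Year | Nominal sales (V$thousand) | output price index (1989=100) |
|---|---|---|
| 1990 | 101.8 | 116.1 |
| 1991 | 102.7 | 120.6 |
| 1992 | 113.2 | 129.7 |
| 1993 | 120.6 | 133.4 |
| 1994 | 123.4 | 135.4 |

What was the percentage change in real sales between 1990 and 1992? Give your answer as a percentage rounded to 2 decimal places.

-0.46%

Real sales 1990 = 101.8/1.161 = 87.68.
Real sales 1992 = 113.2/1.297 = 87.28.
Change = 87.28/87.68 − 1 = -0.0046.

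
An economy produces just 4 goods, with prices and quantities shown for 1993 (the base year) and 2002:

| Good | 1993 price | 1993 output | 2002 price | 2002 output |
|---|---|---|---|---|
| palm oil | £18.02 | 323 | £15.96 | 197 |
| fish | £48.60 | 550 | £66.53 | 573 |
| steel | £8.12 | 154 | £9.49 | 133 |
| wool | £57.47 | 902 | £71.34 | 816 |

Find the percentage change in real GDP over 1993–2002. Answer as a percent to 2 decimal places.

Real GDP 1993 = Nominal GDP 1993 = 18.02·323 + 48.60·550 + 8.12·154 + 57.47·902 = 85638.88.
Real GDP 2002 (at 1993 prices) = 18.02·197 + 48.60·573 + 8.12·133 + 57.47·816 = 79373.22.
Real growth = 79373.22/85638.88 − 1 = -0.0732.

-7.32%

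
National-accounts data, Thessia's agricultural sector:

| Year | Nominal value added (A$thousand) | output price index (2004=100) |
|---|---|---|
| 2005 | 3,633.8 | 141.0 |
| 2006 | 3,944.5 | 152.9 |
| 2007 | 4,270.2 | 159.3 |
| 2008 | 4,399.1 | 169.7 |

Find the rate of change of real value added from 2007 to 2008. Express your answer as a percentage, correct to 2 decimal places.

Real value added 2007 = 4270.2/1.593 = 2680.60.
Real value added 2008 = 4399.1/1.697 = 2592.28.
Change = 2592.28/2680.60 − 1 = -0.0329.

-3.29%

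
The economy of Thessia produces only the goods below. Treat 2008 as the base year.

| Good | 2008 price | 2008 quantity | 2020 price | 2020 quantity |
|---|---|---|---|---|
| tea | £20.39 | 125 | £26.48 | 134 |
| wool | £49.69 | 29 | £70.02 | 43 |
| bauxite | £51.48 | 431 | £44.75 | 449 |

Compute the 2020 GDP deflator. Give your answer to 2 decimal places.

95.24

Nominal GDP 2020 = 26.48·134 + 70.02·43 + 44.75·449 = 26651.93.
Real GDP 2020 (at 2008 prices) = 20.39·134 + 49.69·43 + 51.48·449 = 27983.45.
Deflator = Nominal/Real × 100 = 26651.93/27983.45 × 100 = 95.242.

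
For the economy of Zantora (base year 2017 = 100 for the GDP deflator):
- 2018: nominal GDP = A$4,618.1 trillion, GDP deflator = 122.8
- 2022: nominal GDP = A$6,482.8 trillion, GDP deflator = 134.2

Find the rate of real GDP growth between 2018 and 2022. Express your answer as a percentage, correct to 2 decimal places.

Deflate each year: 2018 → 4618.1/1.228 = 3760.67; 2022 → 6482.8/1.342 = 4830.70.
So real GDP changed by 4830.70/3760.67 − 1 = 0.2845, i.e. 28.45%.

28.45%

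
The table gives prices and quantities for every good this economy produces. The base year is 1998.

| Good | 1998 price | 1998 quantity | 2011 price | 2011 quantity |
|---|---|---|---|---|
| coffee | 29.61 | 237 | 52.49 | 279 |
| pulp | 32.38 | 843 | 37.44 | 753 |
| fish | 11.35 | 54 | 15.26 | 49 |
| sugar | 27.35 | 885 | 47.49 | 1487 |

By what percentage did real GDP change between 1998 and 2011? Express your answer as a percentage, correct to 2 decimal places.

Real GDP 1998 = Nominal GDP 1998 = 29.61·237 + 32.38·843 + 11.35·54 + 27.35·885 = 59131.56.
Real GDP 2011 (at 1998 prices) = 29.61·279 + 32.38·753 + 11.35·49 + 27.35·1487 = 73868.93.
Real growth = 73868.93/59131.56 − 1 = 0.2492.

24.92%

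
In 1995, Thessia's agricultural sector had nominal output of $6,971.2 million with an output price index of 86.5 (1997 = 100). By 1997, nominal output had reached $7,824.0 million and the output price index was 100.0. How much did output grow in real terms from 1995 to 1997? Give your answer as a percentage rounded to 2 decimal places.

Deflate each year: 1995 → 6971.2/0.865 = 8059.19; 1997 → 7824.0/1.000 = 7824.00.
So real output changed by 7824.00/8059.19 − 1 = -0.0292, i.e. -2.92%.

-2.92%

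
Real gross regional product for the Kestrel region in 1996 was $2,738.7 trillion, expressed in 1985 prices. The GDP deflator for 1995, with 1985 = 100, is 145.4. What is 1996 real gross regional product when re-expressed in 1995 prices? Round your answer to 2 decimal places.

$3,982.07 trillion

Real gross regional product in 1995 prices = Real gross regional product in 1985 prices × (P_1995/P_1985) = 2738.7 × 1.454 = 3982.07.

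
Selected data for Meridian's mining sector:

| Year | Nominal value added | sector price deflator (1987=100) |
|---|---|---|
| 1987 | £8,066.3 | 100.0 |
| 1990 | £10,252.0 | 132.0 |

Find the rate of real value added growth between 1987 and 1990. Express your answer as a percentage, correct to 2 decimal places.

Real value added 1987 = 8066.3 / 1.000 = 8066.30.
Real value added 1990 = 10252.0 / 1.320 = 7766.67.
Real growth = 7766.67 / 8066.30 − 1 = -0.0371.

-3.71%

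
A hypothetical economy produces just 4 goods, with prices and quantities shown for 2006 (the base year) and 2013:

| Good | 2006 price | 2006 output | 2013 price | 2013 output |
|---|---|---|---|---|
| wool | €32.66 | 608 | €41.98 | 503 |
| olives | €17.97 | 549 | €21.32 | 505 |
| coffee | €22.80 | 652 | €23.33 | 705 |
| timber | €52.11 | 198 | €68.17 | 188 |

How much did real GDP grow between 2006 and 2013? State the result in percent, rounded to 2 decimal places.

-6.43%

Real GDP 2006 = Nominal GDP 2006 = 32.66·608 + 17.97·549 + 22.80·652 + 52.11·198 = 54906.19.
Real GDP 2013 (at 2006 prices) = 32.66·503 + 17.97·505 + 22.80·705 + 52.11·188 = 51373.51.
Real growth = 51373.51/54906.19 − 1 = -0.0643.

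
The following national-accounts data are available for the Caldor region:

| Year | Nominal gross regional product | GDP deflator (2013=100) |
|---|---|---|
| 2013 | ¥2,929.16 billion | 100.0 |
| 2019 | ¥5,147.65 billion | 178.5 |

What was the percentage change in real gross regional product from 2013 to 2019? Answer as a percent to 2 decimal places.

Deflate each year: 2013 → 2929.16/1.000 = 2929.16; 2019 → 5147.65/1.785 = 2883.84.
So real gross regional product changed by 2883.84/2929.16 − 1 = -0.0155, i.e. -1.55%.

-1.55%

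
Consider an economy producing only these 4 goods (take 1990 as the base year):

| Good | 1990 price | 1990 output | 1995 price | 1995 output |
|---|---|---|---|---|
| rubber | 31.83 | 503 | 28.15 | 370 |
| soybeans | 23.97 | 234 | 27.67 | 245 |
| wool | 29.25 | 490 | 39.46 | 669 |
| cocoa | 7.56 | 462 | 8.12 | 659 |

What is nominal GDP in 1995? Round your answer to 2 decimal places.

Nominal GDP 1995 = Σ (p_1995 × q_1995) = 28.15·370 + 27.67·245 + 39.46·669 + 8.12·659 = 48944.47.

48944.47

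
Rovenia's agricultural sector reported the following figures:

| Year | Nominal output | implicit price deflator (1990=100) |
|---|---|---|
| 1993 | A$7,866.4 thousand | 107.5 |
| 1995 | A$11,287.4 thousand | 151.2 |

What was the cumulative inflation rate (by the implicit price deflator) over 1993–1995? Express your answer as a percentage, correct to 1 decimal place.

Price-level change = 151.2 / 107.5 − 1 = 0.4065.

40.7%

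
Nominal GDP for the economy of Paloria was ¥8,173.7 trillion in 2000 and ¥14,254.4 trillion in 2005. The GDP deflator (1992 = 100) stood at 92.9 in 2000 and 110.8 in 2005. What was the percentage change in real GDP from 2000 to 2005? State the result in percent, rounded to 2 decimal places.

Real GDP 2000 = 8173.7 / 0.929 = 8798.39.
Real GDP 2005 = 14254.4 / 1.108 = 12864.98.
Real growth = 12864.98 / 8798.39 − 1 = 0.4622.

46.22%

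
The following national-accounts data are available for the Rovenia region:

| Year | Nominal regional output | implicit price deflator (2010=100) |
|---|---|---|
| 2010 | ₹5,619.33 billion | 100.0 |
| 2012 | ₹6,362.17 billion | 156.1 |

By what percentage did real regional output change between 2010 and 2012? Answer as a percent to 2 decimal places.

-27.47%

Real regional output 2010 = 5619.33 / 1.000 = 5619.33.
Real regional output 2012 = 6362.17 / 1.561 = 4075.70.
Real growth = 4075.70 / 5619.33 − 1 = -0.2747.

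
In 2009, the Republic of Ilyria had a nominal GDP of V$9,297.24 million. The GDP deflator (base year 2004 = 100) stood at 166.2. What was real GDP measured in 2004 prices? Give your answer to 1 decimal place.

Real GDP = Nominal / (GDP deflator/100) = 9297.24 / 1.662 = 5594.01.

V$5,594.0 million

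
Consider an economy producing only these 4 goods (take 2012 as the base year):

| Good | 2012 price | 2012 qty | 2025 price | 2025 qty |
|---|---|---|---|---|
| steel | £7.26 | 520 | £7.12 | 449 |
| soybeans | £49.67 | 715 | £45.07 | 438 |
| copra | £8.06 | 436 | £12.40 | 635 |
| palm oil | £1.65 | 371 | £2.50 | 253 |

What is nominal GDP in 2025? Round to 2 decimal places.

Nominal GDP 2025 = Σ (p_2025 × q_2025) = 7.12·449 + 45.07·438 + 12.40·635 + 2.50·253 = 31444.04.

£31444.04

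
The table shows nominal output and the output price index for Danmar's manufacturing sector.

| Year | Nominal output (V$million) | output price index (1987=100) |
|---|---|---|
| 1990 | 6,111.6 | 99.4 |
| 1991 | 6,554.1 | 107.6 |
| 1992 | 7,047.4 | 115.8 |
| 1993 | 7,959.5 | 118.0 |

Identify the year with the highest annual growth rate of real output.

1993

1991: real = 6554.1/1.076 = 6091.17; growth vs 1990 (6148.49) = -0.93%.
1992: real = 7047.4/1.158 = 6085.84; growth vs 1991 (6091.17) = -0.09%.
1993: real = 7959.5/1.180 = 6745.34; growth vs 1992 (6085.84) = 10.84%.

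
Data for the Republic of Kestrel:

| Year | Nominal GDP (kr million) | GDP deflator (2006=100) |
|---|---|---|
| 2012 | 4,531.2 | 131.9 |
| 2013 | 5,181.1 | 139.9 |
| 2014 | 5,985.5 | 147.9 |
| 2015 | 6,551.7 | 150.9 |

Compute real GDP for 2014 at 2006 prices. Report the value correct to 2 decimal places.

Real GDP 2014 = 5985.5 / 1.479 = 4046.99.

kr 4,046.99 million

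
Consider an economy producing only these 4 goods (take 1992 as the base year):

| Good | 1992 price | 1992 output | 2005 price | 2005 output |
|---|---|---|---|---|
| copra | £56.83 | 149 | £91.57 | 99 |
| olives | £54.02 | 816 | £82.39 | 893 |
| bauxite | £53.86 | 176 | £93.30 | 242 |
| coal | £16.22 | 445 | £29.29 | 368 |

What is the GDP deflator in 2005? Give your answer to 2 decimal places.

Nominal GDP 2005 = 91.57·99 + 82.39·893 + 93.30·242 + 29.29·368 = 115997.02.
Real GDP 2005 (at 1992 prices) = 56.83·99 + 54.02·893 + 53.86·242 + 16.22·368 = 72869.11.
Deflator = Nominal/Real × 100 = 115997.02/72869.11 × 100 = 159.185.

159.19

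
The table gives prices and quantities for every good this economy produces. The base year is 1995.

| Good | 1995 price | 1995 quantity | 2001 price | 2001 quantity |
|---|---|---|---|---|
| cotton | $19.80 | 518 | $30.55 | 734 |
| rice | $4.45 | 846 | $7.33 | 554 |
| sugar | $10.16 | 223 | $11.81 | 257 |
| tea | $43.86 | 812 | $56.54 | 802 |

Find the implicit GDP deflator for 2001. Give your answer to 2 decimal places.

136.65

Nominal GDP 2001 = 30.55·734 + 7.33·554 + 11.81·257 + 56.54·802 = 74864.77.
Real GDP 2001 (at 1995 prices) = 19.80·734 + 4.45·554 + 10.16·257 + 43.86·802 = 54785.34.
Deflator = Nominal/Real × 100 = 74864.77/54785.34 × 100 = 136.651.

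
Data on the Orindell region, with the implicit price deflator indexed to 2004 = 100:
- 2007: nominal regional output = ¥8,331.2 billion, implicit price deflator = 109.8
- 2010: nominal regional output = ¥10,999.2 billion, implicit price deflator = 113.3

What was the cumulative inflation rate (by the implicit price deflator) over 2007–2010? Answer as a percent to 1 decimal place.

Price-level change = 113.3 / 109.8 − 1 = 0.0319.

3.2%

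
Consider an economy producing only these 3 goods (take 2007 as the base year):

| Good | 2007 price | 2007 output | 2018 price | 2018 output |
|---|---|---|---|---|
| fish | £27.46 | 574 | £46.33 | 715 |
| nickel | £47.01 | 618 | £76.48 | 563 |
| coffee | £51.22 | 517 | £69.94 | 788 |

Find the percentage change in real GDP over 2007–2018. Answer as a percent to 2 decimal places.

Real GDP 2007 = Nominal GDP 2007 = 27.46·574 + 47.01·618 + 51.22·517 = 71294.96.
Real GDP 2018 (at 2007 prices) = 27.46·715 + 47.01·563 + 51.22·788 = 86461.89.
Real growth = 86461.89/71294.96 − 1 = 0.2127.

21.27%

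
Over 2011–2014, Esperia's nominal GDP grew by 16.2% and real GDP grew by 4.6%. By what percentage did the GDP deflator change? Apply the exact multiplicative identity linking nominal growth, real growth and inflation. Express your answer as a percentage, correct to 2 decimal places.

(1 + g_nom) = (1 + g_real)(1 + π), so π = 1.1620 / 1.0460 − 1 = 0.11090.

11.09%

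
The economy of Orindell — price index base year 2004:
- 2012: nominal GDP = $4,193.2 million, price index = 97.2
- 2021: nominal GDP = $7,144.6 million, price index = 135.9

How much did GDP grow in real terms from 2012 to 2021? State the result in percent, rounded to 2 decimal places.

21.87%

Real GDP 2012 = 4193.2 / 0.972 = 4313.99.
Real GDP 2021 = 7144.6 / 1.359 = 5257.25.
Real growth = 5257.25 / 4313.99 − 1 = 0.2187.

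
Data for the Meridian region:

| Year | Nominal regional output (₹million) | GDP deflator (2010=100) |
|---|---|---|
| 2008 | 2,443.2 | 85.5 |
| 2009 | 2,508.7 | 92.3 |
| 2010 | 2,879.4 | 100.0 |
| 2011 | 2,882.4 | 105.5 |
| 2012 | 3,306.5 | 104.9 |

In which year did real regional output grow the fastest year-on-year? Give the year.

2009: real = 2508.7/0.923 = 2717.98; growth vs 2008 (2857.54) = -4.88%.
2010: real = 2879.4/1.000 = 2879.40; growth vs 2009 (2717.98) = 5.94%.
2011: real = 2882.4/1.055 = 2732.13; growth vs 2010 (2879.40) = -5.11%.
2012: real = 3306.5/1.049 = 3152.05; growth vs 2011 (2732.13) = 15.37%.

2012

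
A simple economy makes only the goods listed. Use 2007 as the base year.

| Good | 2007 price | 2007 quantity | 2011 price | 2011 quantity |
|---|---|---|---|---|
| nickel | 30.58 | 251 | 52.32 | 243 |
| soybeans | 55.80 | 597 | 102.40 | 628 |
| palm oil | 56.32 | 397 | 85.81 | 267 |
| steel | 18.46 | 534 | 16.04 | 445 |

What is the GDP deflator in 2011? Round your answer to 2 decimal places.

Nominal GDP 2011 = 52.32·243 + 102.40·628 + 85.81·267 + 16.04·445 = 107070.03.
Real GDP 2011 (at 2007 prices) = 30.58·243 + 55.80·628 + 56.32·267 + 18.46·445 = 65725.48.
Deflator = Nominal/Real × 100 = 107070.03/65725.48 × 100 = 162.905.

162.90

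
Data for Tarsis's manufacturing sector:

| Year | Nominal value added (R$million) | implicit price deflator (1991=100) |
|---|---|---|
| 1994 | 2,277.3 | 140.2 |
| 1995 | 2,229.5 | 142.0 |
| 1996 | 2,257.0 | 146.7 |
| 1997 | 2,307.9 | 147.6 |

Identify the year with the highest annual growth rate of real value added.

1997

1995: real = 2229.5/1.420 = 1570.07; growth vs 1994 (1624.32) = -3.34%.
1996: real = 2257.0/1.467 = 1538.51; growth vs 1995 (1570.07) = -2.01%.
1997: real = 2307.9/1.476 = 1563.62; growth vs 1996 (1538.51) = 1.63%.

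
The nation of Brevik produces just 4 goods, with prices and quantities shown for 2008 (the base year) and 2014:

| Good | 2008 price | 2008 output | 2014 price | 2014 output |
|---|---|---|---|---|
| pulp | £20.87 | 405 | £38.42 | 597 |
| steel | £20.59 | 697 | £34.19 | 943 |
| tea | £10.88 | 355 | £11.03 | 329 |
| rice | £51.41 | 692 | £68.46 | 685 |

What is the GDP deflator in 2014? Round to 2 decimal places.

149.57

Nominal GDP 2014 = 38.42·597 + 34.19·943 + 11.03·329 + 68.46·685 = 105701.88.
Real GDP 2014 (at 2008 prices) = 20.87·597 + 20.59·943 + 10.88·329 + 51.41·685 = 70671.13.
Deflator = Nominal/Real × 100 = 105701.88/70671.13 × 100 = 149.569.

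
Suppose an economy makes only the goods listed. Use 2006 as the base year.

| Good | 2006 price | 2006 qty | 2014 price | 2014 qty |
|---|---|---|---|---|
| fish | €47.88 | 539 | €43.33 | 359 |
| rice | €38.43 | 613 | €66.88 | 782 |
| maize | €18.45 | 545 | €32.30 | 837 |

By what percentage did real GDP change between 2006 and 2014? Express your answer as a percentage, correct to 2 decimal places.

5.49%

Real GDP 2006 = Nominal GDP 2006 = 47.88·539 + 38.43·613 + 18.45·545 = 59420.16.
Real GDP 2014 (at 2006 prices) = 47.88·359 + 38.43·782 + 18.45·837 = 62683.83.
Real growth = 62683.83/59420.16 − 1 = 0.0549.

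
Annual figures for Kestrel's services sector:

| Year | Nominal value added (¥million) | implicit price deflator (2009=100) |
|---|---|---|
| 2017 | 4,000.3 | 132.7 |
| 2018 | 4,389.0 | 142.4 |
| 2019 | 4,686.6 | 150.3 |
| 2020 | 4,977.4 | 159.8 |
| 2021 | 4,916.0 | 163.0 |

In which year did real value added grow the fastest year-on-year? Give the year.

2018: real = 4389.0/1.424 = 3082.16; growth vs 2017 (3014.54) = 2.24%.
2019: real = 4686.6/1.503 = 3118.16; growth vs 2018 (3082.16) = 1.17%.
2020: real = 4977.4/1.598 = 3114.77; growth vs 2019 (3118.16) = -0.11%.
2021: real = 4916.0/1.630 = 3015.95; growth vs 2020 (3114.77) = -3.17%.

2018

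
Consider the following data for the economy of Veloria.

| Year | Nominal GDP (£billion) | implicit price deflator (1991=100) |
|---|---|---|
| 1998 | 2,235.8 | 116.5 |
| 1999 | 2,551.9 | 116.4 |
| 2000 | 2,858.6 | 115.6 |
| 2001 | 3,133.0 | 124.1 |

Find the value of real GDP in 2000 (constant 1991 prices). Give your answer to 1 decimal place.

Real GDP 2000 = 2858.6 / 1.156 = 2472.84.

£2,472.8 billion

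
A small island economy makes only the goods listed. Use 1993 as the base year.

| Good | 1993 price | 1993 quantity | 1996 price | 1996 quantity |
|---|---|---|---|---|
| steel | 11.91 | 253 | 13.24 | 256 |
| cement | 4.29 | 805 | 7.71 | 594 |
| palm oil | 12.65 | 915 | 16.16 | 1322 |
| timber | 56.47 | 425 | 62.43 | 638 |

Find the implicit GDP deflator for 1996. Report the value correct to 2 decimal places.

118.53

Nominal GDP 1996 = 13.24·256 + 7.71·594 + 16.16·1322 + 62.43·638 = 69163.04.
Real GDP 1996 (at 1993 prices) = 11.91·256 + 4.29·594 + 12.65·1322 + 56.47·638 = 58348.38.
Deflator = Nominal/Real × 100 = 69163.04/58348.38 × 100 = 118.535.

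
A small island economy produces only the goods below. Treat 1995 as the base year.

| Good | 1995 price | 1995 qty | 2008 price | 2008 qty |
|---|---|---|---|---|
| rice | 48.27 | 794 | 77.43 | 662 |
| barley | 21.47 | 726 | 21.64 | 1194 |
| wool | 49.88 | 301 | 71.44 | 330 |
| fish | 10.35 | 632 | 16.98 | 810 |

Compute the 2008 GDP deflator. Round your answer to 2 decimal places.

138.81

Nominal GDP 2008 = 77.43·662 + 21.64·1194 + 71.44·330 + 16.98·810 = 114425.82.
Real GDP 2008 (at 1995 prices) = 48.27·662 + 21.47·1194 + 49.88·330 + 10.35·810 = 82433.82.
Deflator = Nominal/Real × 100 = 114425.82/82433.82 × 100 = 138.809.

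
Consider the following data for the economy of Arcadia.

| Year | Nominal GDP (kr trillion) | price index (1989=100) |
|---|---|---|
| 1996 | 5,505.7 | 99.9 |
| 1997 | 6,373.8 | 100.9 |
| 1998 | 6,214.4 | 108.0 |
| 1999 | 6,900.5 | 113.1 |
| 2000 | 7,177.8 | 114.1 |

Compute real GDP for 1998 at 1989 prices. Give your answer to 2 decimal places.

kr 5,754.07 trillion

Real GDP 1998 = 6214.4 / 1.080 = 5754.07.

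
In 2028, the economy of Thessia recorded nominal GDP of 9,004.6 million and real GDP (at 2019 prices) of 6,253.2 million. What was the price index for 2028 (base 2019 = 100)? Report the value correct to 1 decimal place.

144.0

price index = (Nominal / Real) × 100 = 9004.6 / 6253.2 × 100 = 144.00.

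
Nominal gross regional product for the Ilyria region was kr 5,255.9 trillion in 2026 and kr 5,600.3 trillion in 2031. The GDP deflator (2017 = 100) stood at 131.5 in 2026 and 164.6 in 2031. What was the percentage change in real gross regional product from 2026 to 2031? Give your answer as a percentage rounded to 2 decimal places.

Real gross regional product 2026 = 5255.9 / 1.315 = 3996.88.
Real gross regional product 2031 = 5600.3 / 1.646 = 3402.37.
Real growth = 3402.37 / 3996.88 − 1 = -0.1487.

-14.87%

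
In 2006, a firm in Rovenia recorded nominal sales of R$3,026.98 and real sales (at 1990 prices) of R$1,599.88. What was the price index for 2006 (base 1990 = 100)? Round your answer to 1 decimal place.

189.2

price index = (Nominal / Real) × 100 = 3026.98 / 1599.88 × 100 = 189.20.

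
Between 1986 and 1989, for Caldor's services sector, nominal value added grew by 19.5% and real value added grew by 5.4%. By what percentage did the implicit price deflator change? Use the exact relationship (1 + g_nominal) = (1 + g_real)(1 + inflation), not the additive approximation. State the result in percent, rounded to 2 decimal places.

(1 + g_nom) = (1 + g_real)(1 + π), so π = 1.1950 / 1.0540 − 1 = 0.13378.

13.38%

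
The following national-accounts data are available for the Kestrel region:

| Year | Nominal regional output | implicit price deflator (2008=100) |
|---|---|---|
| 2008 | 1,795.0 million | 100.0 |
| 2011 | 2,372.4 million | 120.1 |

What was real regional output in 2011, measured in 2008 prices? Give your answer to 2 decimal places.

1,975.35 million

Real regional output = Nominal / (implicit price deflator/100) = 2372.4 / 1.201 = 1975.35.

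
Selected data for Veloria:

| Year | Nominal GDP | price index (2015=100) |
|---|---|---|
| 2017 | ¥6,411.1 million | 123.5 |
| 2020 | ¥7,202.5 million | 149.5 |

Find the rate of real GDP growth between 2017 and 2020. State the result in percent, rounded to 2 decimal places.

Deflate each year: 2017 → 6411.1/1.235 = 5191.17; 2020 → 7202.5/1.495 = 4817.73.
So real GDP changed by 4817.73/5191.17 − 1 = -0.0719, i.e. -7.19%.

-7.19%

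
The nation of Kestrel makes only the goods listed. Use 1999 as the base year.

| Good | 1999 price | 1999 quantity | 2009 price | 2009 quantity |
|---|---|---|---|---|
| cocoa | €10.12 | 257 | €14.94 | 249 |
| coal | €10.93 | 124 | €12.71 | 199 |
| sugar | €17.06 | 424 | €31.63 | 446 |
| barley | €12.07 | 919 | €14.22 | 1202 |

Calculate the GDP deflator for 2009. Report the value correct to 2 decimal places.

139.67

Nominal GDP 2009 = 14.94·249 + 12.71·199 + 31.63·446 + 14.22·1202 = 37448.77.
Real GDP 2009 (at 1999 prices) = 10.12·249 + 10.93·199 + 17.06·446 + 12.07·1202 = 26811.85.
Deflator = Nominal/Real × 100 = 37448.77/26811.85 × 100 = 139.672.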